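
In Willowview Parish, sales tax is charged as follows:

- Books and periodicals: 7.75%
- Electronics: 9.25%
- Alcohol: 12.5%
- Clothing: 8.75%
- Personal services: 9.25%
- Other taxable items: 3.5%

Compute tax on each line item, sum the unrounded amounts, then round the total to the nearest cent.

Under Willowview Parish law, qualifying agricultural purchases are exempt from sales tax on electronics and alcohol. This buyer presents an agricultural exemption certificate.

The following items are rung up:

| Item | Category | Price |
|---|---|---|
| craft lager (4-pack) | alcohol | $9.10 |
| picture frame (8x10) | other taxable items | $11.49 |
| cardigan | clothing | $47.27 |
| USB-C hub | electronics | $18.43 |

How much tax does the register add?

$4.54

Craft lager (4-pack) $9.10: alcohol, buyer-exempt → 0% → $0.00
Picture frame (8x10) $11.49: other taxable items → 3.5% → $0.40215
Cardigan $47.27: clothing → 8.75% → $4.136125
USB-C hub $18.43: electronics, buyer-exempt → 0% → $0.00
Unrounded tax sum = $4.538275 → $4.54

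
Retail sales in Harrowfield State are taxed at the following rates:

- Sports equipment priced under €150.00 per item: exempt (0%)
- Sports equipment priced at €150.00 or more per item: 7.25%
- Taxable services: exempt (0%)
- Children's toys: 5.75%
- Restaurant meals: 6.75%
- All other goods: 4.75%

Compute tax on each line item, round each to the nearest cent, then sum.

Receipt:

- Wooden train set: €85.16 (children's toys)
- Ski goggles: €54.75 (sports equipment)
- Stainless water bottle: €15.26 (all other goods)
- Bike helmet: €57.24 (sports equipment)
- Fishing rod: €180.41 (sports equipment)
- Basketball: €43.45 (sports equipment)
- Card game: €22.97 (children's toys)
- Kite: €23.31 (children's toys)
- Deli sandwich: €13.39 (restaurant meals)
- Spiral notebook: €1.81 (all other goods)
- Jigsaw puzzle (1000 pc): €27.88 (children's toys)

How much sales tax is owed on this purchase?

€23.95

Wooden train set €85.16: children's toys → 5.75% → €4.90
Ski goggles €54.75: sports equipment, under €150.00 → 0% → €0.00
Stainless water bottle €15.26: all other goods → 4.75% → €0.72
Bike helmet €57.24: sports equipment, under €150.00 → 0% → €0.00
Fishing rod €180.41: sports equipment, €150.00 or more → 7.25% → €13.08
Basketball €43.45: sports equipment, under €150.00 → 0% → €0.00
Card game €22.97: children's toys → 5.75% → €1.32
Kite €23.31: children's toys → 5.75% → €1.34
Deli sandwich €13.39: restaurant meals → 6.75% → €0.90
Spiral notebook €1.81: all other goods → 4.75% → €0.09
Jigsaw puzzle (1000 pc) €27.88: children's toys → 5.75% → €1.60
Total tax = €4.90 + €0.72 + €13.08 + €1.32 + €1.34 + €0.90 + €0.09 + €1.60 = €23.95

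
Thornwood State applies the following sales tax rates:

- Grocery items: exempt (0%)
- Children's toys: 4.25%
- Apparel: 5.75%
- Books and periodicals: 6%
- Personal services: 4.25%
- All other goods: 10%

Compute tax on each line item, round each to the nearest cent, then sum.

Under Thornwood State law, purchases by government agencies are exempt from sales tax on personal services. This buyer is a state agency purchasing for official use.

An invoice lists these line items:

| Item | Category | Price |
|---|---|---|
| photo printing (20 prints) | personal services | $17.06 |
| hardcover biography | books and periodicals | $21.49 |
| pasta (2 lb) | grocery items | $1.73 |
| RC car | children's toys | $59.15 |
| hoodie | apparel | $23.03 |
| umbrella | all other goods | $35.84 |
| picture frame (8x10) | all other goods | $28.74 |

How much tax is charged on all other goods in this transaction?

$6.45

Umbrella $35.84: all other goods → 10% → $3.58
Picture frame (8x10) $28.74: all other goods → 10% → $2.87
Tax on all other goods = $3.58 + $2.87 = $6.45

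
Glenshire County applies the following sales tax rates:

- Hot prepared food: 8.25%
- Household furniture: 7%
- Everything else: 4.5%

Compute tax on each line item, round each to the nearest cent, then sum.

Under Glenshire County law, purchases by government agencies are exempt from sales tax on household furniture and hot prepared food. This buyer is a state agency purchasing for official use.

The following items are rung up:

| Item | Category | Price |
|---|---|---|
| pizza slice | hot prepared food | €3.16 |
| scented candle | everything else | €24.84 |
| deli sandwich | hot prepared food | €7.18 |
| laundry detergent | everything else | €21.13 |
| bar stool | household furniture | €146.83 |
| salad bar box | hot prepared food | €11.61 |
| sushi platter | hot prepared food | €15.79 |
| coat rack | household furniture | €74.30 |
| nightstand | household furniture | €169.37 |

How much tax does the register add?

€2.07

Pizza slice €3.16: hot prepared food, buyer-exempt → 0% → €0.00
Scented candle €24.84: everything else → 4.5% → €1.12
Deli sandwich €7.18: hot prepared food, buyer-exempt → 0% → €0.00
Laundry detergent €21.13: everything else → 4.5% → €0.95
Bar stool €146.83: household furniture, buyer-exempt → 0% → €0.00
Salad bar box €11.61: hot prepared food, buyer-exempt → 0% → €0.00
Sushi platter €15.79: hot prepared food, buyer-exempt → 0% → €0.00
Coat rack €74.30: household furniture, buyer-exempt → 0% → €0.00
Nightstand €169.37: household furniture, buyer-exempt → 0% → €0.00
Total tax = €1.12 + €0.95 = €2.07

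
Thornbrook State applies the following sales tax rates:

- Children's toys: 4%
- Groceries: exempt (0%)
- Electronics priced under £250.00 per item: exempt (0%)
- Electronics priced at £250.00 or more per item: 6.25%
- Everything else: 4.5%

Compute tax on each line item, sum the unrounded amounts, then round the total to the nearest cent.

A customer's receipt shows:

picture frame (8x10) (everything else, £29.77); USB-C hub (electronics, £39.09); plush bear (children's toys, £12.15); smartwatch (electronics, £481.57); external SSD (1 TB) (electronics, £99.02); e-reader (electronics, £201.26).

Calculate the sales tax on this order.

Picture frame (8x10) £29.77: everything else → 4.5% → £1.33965
USB-C hub £39.09: electronics, under £250.00 → 0% → £0.00
Plush bear £12.15: children's toys → 4% → £0.486
Smartwatch £481.57: electronics, £250.00 or more → 6.25% → £30.098125
External SSD (1 TB) £99.02: electronics, under £250.00 → 0% → £0.00
E-reader £201.26: electronics, under £250.00 → 0% → £0.00
Unrounded tax sum = £31.923775 → £31.92

£31.92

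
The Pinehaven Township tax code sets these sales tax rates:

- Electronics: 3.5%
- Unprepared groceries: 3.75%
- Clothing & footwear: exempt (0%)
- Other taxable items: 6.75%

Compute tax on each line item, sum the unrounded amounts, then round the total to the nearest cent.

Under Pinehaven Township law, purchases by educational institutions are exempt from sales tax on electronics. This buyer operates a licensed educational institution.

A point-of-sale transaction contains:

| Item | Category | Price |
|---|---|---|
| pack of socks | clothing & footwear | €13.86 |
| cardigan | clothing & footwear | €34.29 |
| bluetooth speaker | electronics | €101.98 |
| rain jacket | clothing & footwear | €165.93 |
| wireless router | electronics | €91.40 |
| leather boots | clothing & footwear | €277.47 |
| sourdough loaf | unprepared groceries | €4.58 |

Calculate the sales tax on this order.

Pack of socks €13.86: clothing & footwear → 0% → €0.00
Cardigan €34.29: clothing & footwear → 0% → €0.00
Bluetooth speaker €101.98: electronics, buyer-exempt → 0% → €0.00
Rain jacket €165.93: clothing & footwear → 0% → €0.00
Wireless router €91.40: electronics, buyer-exempt → 0% → €0.00
Leather boots €277.47: clothing & footwear → 0% → €0.00
Sourdough loaf €4.58: unprepared groceries → 3.75% → €0.17175
Unrounded tax sum = €0.17175 → €0.17

€0.17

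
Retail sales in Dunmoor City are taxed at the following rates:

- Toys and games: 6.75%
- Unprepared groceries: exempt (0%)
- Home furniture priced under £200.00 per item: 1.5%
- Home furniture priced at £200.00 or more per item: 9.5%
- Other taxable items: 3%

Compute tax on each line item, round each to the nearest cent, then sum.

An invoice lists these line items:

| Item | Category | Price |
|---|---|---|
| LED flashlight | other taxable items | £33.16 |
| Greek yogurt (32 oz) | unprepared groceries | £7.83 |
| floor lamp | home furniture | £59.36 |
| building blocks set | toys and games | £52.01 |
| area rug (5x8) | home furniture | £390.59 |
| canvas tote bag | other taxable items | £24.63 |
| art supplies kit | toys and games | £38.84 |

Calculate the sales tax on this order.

LED flashlight £33.16: other taxable items → 3% → £0.99
Greek yogurt (32 oz) £7.83: unprepared groceries → 0% → £0.00
Floor lamp £59.36: home furniture, under £200.00 → 1.5% → £0.89
Building blocks set £52.01: toys and games → 6.75% → £3.51
Area rug (5x8) £390.59: home furniture, £200.00 or more → 9.5% → £37.11
Canvas tote bag £24.63: other taxable items → 3% → £0.74
Art supplies kit £38.84: toys and games → 6.75% → £2.62
Total tax = £0.99 + £0.89 + £3.51 + £37.11 + £0.74 + £2.62 = £45.86

£45.86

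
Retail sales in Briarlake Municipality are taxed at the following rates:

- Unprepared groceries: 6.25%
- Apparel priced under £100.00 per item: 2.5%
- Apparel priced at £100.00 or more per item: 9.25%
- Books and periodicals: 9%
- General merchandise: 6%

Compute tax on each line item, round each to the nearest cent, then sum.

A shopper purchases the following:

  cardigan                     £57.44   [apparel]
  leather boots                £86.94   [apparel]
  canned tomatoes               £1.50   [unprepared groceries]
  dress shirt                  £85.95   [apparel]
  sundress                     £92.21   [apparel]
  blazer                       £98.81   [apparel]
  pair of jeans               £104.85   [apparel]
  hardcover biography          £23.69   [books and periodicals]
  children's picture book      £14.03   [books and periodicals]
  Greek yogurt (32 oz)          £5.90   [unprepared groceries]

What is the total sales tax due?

£24.09

Cardigan £57.44: apparel, under £100.00 → 2.5% → £1.44
Leather boots £86.94: apparel, under £100.00 → 2.5% → £2.17
Canned tomatoes £1.50: unprepared groceries → 6.25% → £0.09
Dress shirt £85.95: apparel, under £100.00 → 2.5% → £2.15
Sundress £92.21: apparel, under £100.00 → 2.5% → £2.31
Blazer £98.81: apparel, under £100.00 → 2.5% → £2.47
Pair of jeans £104.85: apparel, £100.00 or more → 9.25% → £9.70
Hardcover biography £23.69: books and periodicals → 9% → £2.13
Children's picture book £14.03: books and periodicals → 9% → £1.26
Greek yogurt (32 oz) £5.90: unprepared groceries → 6.25% → £0.37
Total tax = £1.44 + £2.17 + £0.09 + £2.15 + £2.31 + £2.47 + £9.70 + £2.13 + £1.26 + £0.37 = £24.09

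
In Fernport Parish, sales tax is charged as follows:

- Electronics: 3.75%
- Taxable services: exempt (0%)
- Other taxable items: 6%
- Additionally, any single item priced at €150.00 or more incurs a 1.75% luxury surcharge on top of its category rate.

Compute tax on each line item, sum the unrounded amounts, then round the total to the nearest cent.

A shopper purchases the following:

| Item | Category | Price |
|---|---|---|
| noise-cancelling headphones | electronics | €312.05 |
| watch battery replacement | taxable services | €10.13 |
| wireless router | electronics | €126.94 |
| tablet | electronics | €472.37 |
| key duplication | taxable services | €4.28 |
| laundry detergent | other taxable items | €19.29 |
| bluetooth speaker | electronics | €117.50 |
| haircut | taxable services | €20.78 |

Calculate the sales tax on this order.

€53.47

Noise-cancelling headphones €312.05: electronics → 3.75% + 1.75% surcharge = 5.5% → €17.16275
Watch battery replacement €10.13: taxable services → 0% → €0.00
Wireless router €126.94: electronics → 3.75% → €4.76025
Tablet €472.37: electronics → 3.75% + 1.75% surcharge = 5.5% → €25.98035
Key duplication €4.28: taxable services → 0% → €0.00
Laundry detergent €19.29: other taxable items → 6% → €1.1574
Bluetooth speaker €117.50: electronics → 3.75% → €4.40625
Haircut €20.78: taxable services → 0% → €0.00
Unrounded tax sum = €53.467 → €53.47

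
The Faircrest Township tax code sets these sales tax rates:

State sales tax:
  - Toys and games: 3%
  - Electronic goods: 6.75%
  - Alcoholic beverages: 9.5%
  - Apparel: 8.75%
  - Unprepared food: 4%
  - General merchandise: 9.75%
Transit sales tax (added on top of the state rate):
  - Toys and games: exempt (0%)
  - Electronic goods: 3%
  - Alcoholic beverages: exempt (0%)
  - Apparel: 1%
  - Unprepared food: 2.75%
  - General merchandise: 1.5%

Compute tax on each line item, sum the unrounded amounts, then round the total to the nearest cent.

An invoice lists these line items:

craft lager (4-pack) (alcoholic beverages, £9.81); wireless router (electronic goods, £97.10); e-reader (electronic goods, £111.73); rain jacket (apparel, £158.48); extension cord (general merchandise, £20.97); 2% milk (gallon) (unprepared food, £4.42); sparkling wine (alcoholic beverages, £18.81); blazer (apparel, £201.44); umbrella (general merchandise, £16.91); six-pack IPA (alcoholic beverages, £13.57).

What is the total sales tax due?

£64.02

Craft lager (4-pack) £9.81: alcoholic beverages → 9.5% + 0% transit = 9.5% → £0.93195
Wireless router £97.10: electronic goods → 6.75% + 3% transit = 9.75% → £9.46725
E-reader £111.73: electronic goods → 6.75% + 3% transit = 9.75% → £10.893675
Rain jacket £158.48: apparel → 8.75% + 1% transit = 9.75% → £15.4518
Extension cord £20.97: general merchandise → 9.75% + 1.5% transit = 11.25% → £2.359125
2% milk (gallon) £4.42: unprepared food → 4% + 2.75% transit = 6.75% → £0.29835
Sparkling wine £18.81: alcoholic beverages → 9.5% + 0% transit = 9.5% → £1.78695
Blazer £201.44: apparel → 8.75% + 1% transit = 9.75% → £19.6404
Umbrella £16.91: general merchandise → 9.75% + 1.5% transit = 11.25% → £1.902375
Six-pack IPA £13.57: alcoholic beverages → 9.5% + 0% transit = 9.5% → £1.28915
Unrounded tax sum = £64.021025 → £64.02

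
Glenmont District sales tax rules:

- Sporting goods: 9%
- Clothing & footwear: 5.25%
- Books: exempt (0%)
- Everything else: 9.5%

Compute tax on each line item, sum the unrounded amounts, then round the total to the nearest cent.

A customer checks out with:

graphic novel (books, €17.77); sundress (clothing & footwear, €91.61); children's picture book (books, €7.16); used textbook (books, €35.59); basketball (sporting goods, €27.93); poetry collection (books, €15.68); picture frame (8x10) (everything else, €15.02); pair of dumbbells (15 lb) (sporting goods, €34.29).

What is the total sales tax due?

Graphic novel €17.77: books → 0% → €0.00
Sundress €91.61: clothing & footwear → 5.25% → €4.809525
Children's picture book €7.16: books → 0% → €0.00
Used textbook €35.59: books → 0% → €0.00
Basketball €27.93: sporting goods → 9% → €2.5137
Poetry collection €15.68: books → 0% → €0.00
Picture frame (8x10) €15.02: everything else → 9.5% → €1.4269
Pair of dumbbells (15 lb) €34.29: sporting goods → 9% → €3.0861
Unrounded tax sum = €11.836225 → €11.84

€11.84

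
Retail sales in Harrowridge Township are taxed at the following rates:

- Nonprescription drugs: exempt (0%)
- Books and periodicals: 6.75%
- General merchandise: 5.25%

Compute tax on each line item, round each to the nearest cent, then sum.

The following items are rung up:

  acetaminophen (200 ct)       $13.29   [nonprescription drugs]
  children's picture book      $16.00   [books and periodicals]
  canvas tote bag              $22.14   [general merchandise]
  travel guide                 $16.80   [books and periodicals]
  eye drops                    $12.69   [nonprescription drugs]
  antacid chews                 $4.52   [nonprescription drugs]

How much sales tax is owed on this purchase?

Acetaminophen (200 ct) $13.29: nonprescription drugs → 0% → $0.00
Children's picture book $16.00: books and periodicals → 6.75% → $1.08
Canvas tote bag $22.14: general merchandise → 5.25% → $1.16
Travel guide $16.80: books and periodicals → 6.75% → $1.13
Eye drops $12.69: nonprescription drugs → 0% → $0.00
Antacid chews $4.52: nonprescription drugs → 0% → $0.00
Total tax = $1.08 + $1.16 + $1.13 = $3.37

$3.37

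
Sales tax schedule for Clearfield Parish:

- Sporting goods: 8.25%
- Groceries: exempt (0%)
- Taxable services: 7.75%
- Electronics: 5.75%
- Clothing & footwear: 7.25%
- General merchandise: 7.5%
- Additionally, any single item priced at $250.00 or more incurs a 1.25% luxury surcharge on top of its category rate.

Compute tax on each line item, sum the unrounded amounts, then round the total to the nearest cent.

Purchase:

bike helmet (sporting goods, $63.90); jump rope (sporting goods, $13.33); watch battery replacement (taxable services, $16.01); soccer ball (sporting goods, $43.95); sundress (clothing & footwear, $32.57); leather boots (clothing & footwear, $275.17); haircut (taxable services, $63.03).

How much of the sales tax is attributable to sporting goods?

Bike helmet $63.90: sporting goods → 8.25% → $5.27175
Jump rope $13.33: sporting goods → 8.25% → $1.099725
Soccer ball $43.95: sporting goods → 8.25% → $3.625875
Tax on sporting goods: unrounded sum = $9.99735 → $10.00

$10.00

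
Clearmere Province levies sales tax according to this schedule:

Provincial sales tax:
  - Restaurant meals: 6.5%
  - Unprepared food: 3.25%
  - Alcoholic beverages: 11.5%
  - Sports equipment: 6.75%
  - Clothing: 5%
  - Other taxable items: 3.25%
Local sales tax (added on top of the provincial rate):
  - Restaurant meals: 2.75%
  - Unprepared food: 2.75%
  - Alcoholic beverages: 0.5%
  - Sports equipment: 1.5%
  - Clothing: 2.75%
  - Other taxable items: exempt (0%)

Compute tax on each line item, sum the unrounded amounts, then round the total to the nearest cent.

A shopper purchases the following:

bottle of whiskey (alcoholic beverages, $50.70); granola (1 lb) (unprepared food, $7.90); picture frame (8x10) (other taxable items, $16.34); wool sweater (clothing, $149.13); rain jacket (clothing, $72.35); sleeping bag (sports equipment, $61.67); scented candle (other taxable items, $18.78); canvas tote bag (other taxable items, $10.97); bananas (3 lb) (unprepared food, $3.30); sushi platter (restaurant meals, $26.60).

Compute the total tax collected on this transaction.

$32.97

Bottle of whiskey $50.70: alcoholic beverages → 11.5% + 0.5% local = 12% → $6.084
Granola (1 lb) $7.90: unprepared food → 3.25% + 2.75% local = 6% → $0.474
Picture frame (8x10) $16.34: other taxable items → 3.25% + 0% local = 3.25% → $0.53105
Wool sweater $149.13: clothing → 5% + 2.75% local = 7.75% → $11.557575
Rain jacket $72.35: clothing → 5% + 2.75% local = 7.75% → $5.607125
Sleeping bag $61.67: sports equipment → 6.75% + 1.5% local = 8.25% → $5.087775
Scented candle $18.78: other taxable items → 3.25% + 0% local = 3.25% → $0.61035
Canvas tote bag $10.97: other taxable items → 3.25% + 0% local = 3.25% → $0.356525
Bananas (3 lb) $3.30: unprepared food → 3.25% + 2.75% local = 6% → $0.198
Sushi platter $26.60: restaurant meals → 6.5% + 2.75% local = 9.25% → $2.4605
Unrounded tax sum = $32.9669 → $32.97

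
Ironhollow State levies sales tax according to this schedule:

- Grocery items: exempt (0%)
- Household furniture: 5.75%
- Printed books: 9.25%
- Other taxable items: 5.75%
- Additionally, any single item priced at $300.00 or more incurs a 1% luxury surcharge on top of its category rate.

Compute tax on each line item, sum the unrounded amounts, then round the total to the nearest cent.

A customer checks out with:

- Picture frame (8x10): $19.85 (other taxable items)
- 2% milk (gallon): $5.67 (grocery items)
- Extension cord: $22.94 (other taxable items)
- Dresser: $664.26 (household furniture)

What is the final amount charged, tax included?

Picture frame (8x10) $19.85: other taxable items → 5.75% → $1.141375
2% milk (gallon) $5.67: grocery items → 0% → $0.00
Extension cord $22.94: other taxable items → 5.75% → $1.31905
Dresser $664.26: household furniture → 5.75% + 1% surcharge = 6.75% → $44.83755
Subtotal = $712.72; unrounded tax = $47.297975 → $47.30; total due = $760.02

$760.02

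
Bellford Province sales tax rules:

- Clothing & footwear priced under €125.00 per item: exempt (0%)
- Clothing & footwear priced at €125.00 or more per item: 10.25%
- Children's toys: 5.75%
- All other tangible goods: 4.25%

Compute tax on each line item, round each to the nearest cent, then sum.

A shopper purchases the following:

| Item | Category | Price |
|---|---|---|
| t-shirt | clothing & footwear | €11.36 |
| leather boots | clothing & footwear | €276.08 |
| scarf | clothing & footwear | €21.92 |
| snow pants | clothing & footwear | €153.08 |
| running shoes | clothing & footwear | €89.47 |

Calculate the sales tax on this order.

T-shirt €11.36: clothing & footwear, under €125.00 → 0% → €0.00
Leather boots €276.08: clothing & footwear, €125.00 or more → 10.25% → €28.30
Scarf €21.92: clothing & footwear, under €125.00 → 0% → €0.00
Snow pants €153.08: clothing & footwear, €125.00 or more → 10.25% → €15.69
Running shoes €89.47: clothing & footwear, under €125.00 → 0% → €0.00
Total tax = €28.30 + €15.69 = €43.99

€43.99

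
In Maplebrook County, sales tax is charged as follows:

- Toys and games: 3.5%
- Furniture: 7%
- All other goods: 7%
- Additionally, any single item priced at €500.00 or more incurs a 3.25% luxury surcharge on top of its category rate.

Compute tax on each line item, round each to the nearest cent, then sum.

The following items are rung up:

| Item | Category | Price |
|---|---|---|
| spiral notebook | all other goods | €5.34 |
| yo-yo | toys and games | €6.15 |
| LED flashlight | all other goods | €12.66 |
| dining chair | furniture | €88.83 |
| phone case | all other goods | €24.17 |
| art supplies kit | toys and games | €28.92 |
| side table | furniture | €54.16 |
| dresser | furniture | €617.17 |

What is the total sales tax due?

€77.45

Spiral notebook €5.34: all other goods → 7% → €0.37
Yo-yo €6.15: toys and games → 3.5% → €0.22
LED flashlight €12.66: all other goods → 7% → €0.89
Dining chair €88.83: furniture → 7% → €6.22
Phone case €24.17: all other goods → 7% → €1.69
Art supplies kit €28.92: toys and games → 3.5% → €1.01
Side table €54.16: furniture → 7% → €3.79
Dresser €617.17: furniture → 7% + 3.25% surcharge = 10.25% → €63.26
Total tax = €0.37 + €0.22 + €0.89 + €6.22 + €1.69 + €1.01 + €3.79 + €63.26 = €77.45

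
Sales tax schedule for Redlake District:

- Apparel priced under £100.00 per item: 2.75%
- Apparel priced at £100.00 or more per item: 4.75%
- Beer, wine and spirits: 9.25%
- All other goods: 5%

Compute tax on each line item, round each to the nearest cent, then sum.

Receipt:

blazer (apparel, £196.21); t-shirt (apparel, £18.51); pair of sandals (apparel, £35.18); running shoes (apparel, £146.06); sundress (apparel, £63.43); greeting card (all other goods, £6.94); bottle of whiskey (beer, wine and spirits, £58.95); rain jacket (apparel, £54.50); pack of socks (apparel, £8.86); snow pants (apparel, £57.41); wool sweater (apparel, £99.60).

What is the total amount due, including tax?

£776.99

Blazer £196.21: apparel, £100.00 or more → 4.75% → £9.32
T-shirt £18.51: apparel, under £100.00 → 2.75% → £0.51
Pair of sandals £35.18: apparel, under £100.00 → 2.75% → £0.97
Running shoes £146.06: apparel, £100.00 or more → 4.75% → £6.94
Sundress £63.43: apparel, under £100.00 → 2.75% → £1.74
Greeting card £6.94: all other goods → 5% → £0.35
Bottle of whiskey £58.95: beer, wine and spirits → 9.25% → £5.45
Rain jacket £54.50: apparel, under £100.00 → 2.75% → £1.50
Pack of socks £8.86: apparel, under £100.00 → 2.75% → £0.24
Snow pants £57.41: apparel, under £100.00 → 2.75% → £1.58
Wool sweater £99.60: apparel, under £100.00 → 2.75% → £2.74
Subtotal = £745.65; tax = £31.34; total due = £776.99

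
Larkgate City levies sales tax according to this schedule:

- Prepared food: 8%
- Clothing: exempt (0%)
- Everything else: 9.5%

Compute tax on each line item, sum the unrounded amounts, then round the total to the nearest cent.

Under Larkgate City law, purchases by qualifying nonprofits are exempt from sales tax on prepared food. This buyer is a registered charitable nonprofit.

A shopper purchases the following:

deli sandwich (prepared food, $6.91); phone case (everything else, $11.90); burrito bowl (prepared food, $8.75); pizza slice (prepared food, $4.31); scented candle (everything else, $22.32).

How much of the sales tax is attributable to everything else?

Phone case $11.90: everything else → 9.5% → $1.1305
Scented candle $22.32: everything else → 9.5% → $2.1204
Tax on everything else: unrounded sum = $3.2509 → $3.25

$3.25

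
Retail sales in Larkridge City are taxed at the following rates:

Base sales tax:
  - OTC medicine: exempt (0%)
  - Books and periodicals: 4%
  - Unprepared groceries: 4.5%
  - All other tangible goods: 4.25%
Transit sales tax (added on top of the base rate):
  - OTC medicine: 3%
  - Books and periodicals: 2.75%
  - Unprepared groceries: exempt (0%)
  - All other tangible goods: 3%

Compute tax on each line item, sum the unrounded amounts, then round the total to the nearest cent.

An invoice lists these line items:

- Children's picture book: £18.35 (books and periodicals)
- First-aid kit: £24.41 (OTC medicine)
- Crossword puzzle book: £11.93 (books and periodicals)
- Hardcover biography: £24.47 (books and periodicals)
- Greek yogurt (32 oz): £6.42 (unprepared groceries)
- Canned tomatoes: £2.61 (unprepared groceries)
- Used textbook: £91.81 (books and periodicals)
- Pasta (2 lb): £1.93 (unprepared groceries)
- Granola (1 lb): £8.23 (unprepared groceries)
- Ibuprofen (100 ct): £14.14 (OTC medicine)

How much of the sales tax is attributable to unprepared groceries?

Greek yogurt (32 oz) £6.42: unprepared groceries → 4.5% + 0% transit = 4.5% → £0.2889
Canned tomatoes £2.61: unprepared groceries → 4.5% + 0% transit = 4.5% → £0.11745
Pasta (2 lb) £1.93: unprepared groceries → 4.5% + 0% transit = 4.5% → £0.08685
Granola (1 lb) £8.23: unprepared groceries → 4.5% + 0% transit = 4.5% → £0.37035
Tax on unprepared groceries: unrounded sum = £0.86355 → £0.86

£0.86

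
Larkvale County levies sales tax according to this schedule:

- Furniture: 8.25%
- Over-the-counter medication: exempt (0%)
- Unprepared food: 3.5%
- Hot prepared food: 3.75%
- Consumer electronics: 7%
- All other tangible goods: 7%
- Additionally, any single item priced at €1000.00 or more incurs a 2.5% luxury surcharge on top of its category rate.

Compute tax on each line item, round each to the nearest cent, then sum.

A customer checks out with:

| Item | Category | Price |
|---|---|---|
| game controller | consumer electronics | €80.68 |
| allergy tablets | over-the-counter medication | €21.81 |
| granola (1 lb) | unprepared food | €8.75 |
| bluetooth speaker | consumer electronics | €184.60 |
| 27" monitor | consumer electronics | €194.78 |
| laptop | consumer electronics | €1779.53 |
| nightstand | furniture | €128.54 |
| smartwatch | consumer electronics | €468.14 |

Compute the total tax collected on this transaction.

Game controller €80.68: consumer electronics → 7% → €5.65
Allergy tablets €21.81: over-the-counter medication → 0% → €0.00
Granola (1 lb) €8.75: unprepared food → 3.5% → €0.31
Bluetooth speaker €184.60: consumer electronics → 7% → €12.92
27" monitor €194.78: consumer electronics → 7% → €13.63
Laptop €1779.53: consumer electronics → 7% + 2.5% surcharge = 9.5% → €169.06
Nightstand €128.54: furniture → 8.25% → €10.60
Smartwatch €468.14: consumer electronics → 7% → €32.77
Total tax = €5.65 + €0.31 + €12.92 + €13.63 + €169.06 + €10.60 + €32.77 = €244.94

€244.94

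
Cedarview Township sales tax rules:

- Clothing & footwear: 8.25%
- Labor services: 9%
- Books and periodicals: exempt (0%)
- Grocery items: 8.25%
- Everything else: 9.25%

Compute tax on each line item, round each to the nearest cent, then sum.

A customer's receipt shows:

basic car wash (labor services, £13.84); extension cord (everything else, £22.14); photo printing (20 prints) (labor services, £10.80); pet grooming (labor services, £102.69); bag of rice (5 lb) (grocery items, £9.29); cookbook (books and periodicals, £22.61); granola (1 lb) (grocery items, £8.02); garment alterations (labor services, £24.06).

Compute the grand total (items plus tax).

Basic car wash £13.84: labor services → 9% → £1.25
Extension cord £22.14: everything else → 9.25% → £2.05
Photo printing (20 prints) £10.80: labor services → 9% → £0.97
Pet grooming £102.69: labor services → 9% → £9.24
Bag of rice (5 lb) £9.29: grocery items → 8.25% → £0.77
Cookbook £22.61: books and periodicals → 0% → £0.00
Granola (1 lb) £8.02: grocery items → 8.25% → £0.66
Garment alterations £24.06: labor services → 9% → £2.17
Subtotal = £213.45; tax = £17.11; total due = £230.56

£230.56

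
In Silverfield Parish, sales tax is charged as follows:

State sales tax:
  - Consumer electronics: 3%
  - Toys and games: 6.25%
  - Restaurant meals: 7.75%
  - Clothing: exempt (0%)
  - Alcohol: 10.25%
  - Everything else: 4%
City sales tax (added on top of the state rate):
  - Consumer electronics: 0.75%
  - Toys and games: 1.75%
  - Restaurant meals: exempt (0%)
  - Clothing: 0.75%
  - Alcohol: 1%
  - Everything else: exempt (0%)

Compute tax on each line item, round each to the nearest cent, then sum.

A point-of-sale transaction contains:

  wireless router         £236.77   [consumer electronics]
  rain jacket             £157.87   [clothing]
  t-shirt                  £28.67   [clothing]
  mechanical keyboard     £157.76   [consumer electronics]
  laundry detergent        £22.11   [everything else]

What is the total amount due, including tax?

£620.26

Wireless router £236.77: consumer electronics → 3% + 0.75% city = 3.75% → £8.88
Rain jacket £157.87: clothing → 0% + 0.75% city = 0.75% → £1.18
T-shirt £28.67: clothing → 0% + 0.75% city = 0.75% → £0.22
Mechanical keyboard £157.76: consumer electronics → 3% + 0.75% city = 3.75% → £5.92
Laundry detergent £22.11: everything else → 4% + 0% city = 4% → £0.88
Subtotal = £603.18; tax = £17.08; total due = £620.26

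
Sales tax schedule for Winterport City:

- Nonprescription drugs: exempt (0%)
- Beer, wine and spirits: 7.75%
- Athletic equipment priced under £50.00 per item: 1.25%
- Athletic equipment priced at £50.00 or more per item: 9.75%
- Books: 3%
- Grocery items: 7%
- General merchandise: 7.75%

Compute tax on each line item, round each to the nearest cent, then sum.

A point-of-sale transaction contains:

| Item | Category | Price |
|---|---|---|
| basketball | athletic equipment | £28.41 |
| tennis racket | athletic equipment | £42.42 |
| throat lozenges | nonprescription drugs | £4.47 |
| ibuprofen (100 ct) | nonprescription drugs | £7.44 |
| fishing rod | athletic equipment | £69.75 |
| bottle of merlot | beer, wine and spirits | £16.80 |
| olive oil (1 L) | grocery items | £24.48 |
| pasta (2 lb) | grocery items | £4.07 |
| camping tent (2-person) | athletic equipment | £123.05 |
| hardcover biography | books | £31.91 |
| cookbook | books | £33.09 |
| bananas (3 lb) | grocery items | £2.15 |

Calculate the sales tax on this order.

£25.08

Basketball £28.41: athletic equipment, under £50.00 → 1.25% → £0.36
Tennis racket £42.42: athletic equipment, under £50.00 → 1.25% → £0.53
Throat lozenges £4.47: nonprescription drugs → 0% → £0.00
Ibuprofen (100 ct) £7.44: nonprescription drugs → 0% → £0.00
Fishing rod £69.75: athletic equipment, £50.00 or more → 9.75% → £6.80
Bottle of merlot £16.80: beer, wine and spirits → 7.75% → £1.30
Olive oil (1 L) £24.48: grocery items → 7% → £1.71
Pasta (2 lb) £4.07: grocery items → 7% → £0.28
Camping tent (2-person) £123.05: athletic equipment, £50.00 or more → 9.75% → £12.00
Hardcover biography £31.91: books → 3% → £0.96
Cookbook £33.09: books → 3% → £0.99
Bananas (3 lb) £2.15: grocery items → 7% → £0.15
Total tax = £0.36 + £0.53 + £6.80 + £1.30 + £1.71 + £0.28 + £12.00 + £0.96 + £0.99 + £0.15 = £25.08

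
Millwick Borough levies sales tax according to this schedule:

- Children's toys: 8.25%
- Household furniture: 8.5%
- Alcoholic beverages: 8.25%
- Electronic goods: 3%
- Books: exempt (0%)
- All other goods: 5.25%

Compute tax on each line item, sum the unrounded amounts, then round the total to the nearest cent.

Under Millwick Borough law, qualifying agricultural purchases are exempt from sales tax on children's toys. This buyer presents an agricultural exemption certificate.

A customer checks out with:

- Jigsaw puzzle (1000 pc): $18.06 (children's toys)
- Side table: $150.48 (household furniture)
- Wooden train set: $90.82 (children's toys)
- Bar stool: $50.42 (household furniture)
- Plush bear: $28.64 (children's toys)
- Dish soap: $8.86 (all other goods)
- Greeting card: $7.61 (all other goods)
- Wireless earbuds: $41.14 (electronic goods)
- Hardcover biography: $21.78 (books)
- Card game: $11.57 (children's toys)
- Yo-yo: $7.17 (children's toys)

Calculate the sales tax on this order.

Jigsaw puzzle (1000 pc) $18.06: children's toys, buyer-exempt → 0% → $0.00
Side table $150.48: household furniture → 8.5% → $12.7908
Wooden train set $90.82: children's toys, buyer-exempt → 0% → $0.00
Bar stool $50.42: household furniture → 8.5% → $4.2857
Plush bear $28.64: children's toys, buyer-exempt → 0% → $0.00
Dish soap $8.86: all other goods → 5.25% → $0.46515
Greeting card $7.61: all other goods → 5.25% → $0.399525
Wireless earbuds $41.14: electronic goods → 3% → $1.2342
Hardcover biography $21.78: books → 0% → $0.00
Card game $11.57: children's toys, buyer-exempt → 0% → $0.00
Yo-yo $7.17: children's toys, buyer-exempt → 0% → $0.00
Unrounded tax sum = $19.175375 → $19.18

$19.18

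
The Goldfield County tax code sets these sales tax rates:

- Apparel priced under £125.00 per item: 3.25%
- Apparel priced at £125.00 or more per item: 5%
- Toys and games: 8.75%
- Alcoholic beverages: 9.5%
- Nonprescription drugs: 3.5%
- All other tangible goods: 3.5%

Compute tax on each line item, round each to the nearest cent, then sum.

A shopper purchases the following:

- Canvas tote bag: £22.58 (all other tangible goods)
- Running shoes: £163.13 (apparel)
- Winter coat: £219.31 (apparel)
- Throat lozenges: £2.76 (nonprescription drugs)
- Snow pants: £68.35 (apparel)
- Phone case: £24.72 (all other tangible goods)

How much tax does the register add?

Canvas tote bag £22.58: all other tangible goods → 3.5% → £0.79
Running shoes £163.13: apparel, £125.00 or more → 5% → £8.16
Winter coat £219.31: apparel, £125.00 or more → 5% → £10.97
Throat lozenges £2.76: nonprescription drugs → 3.5% → £0.10
Snow pants £68.35: apparel, under £125.00 → 3.25% → £2.22
Phone case £24.72: all other tangible goods → 3.5% → £0.87
Total tax = £0.79 + £8.16 + £10.97 + £0.10 + £2.22 + £0.87 = £23.11

£23.11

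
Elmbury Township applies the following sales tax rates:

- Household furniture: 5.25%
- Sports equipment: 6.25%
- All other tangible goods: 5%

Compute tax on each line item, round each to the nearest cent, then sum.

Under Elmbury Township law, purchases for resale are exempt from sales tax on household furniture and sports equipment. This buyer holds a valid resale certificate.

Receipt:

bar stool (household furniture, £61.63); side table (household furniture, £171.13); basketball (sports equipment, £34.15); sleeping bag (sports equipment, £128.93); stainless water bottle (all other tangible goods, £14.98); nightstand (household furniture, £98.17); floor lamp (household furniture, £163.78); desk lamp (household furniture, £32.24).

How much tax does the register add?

Bar stool £61.63: household furniture, buyer-exempt → 0% → £0.00
Side table £171.13: household furniture, buyer-exempt → 0% → £0.00
Basketball £34.15: sports equipment, buyer-exempt → 0% → £0.00
Sleeping bag £128.93: sports equipment, buyer-exempt → 0% → £0.00
Stainless water bottle £14.98: all other tangible goods → 5% → £0.75
Nightstand £98.17: household furniture, buyer-exempt → 0% → £0.00
Floor lamp £163.78: household furniture, buyer-exempt → 0% → £0.00
Desk lamp £32.24: household furniture, buyer-exempt → 0% → £0.00
Total tax = £0.75

£0.75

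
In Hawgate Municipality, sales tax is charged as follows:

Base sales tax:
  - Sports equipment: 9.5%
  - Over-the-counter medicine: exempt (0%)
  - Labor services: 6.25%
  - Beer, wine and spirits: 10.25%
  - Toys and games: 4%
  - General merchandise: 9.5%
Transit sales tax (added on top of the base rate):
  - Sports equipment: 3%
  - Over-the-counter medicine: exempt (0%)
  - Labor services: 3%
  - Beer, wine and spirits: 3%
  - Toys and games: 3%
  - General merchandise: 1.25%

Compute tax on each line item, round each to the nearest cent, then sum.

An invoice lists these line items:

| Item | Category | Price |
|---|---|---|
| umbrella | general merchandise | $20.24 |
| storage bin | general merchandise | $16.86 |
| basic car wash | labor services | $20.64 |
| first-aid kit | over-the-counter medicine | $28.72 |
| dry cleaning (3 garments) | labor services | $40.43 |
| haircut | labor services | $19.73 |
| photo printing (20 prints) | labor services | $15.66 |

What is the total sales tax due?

$12.92

Umbrella $20.24: general merchandise → 9.5% + 1.25% transit = 10.75% → $2.18
Storage bin $16.86: general merchandise → 9.5% + 1.25% transit = 10.75% → $1.81
Basic car wash $20.64: labor services → 6.25% + 3% transit = 9.25% → $1.91
First-aid kit $28.72: over-the-counter medicine → 0% + 0% transit = 0% → $0.00
Dry cleaning (3 garments) $40.43: labor services → 6.25% + 3% transit = 9.25% → $3.74
Haircut $19.73: labor services → 6.25% + 3% transit = 9.25% → $1.83
Photo printing (20 prints) $15.66: labor services → 6.25% + 3% transit = 9.25% → $1.45
Total tax = $2.18 + $1.81 + $1.91 + $3.74 + $1.83 + $1.45 = $12.92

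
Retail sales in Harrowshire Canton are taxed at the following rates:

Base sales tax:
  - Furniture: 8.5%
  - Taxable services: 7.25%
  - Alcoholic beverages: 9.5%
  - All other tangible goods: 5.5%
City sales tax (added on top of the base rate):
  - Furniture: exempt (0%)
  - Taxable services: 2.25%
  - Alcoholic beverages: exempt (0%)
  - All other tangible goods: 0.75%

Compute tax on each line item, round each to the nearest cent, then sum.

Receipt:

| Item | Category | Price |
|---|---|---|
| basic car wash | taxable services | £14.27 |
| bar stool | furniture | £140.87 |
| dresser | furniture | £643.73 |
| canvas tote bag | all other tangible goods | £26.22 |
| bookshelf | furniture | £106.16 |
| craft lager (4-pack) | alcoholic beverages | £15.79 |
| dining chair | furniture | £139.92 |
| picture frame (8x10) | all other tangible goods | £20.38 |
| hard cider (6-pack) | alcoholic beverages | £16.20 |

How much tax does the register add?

Basic car wash £14.27: taxable services → 7.25% + 2.25% city = 9.5% → £1.36
Bar stool £140.87: furniture → 8.5% + 0% city = 8.5% → £11.97
Dresser £643.73: furniture → 8.5% + 0% city = 8.5% → £54.72
Canvas tote bag £26.22: all other tangible goods → 5.5% + 0.75% city = 6.25% → £1.64
Bookshelf £106.16: furniture → 8.5% + 0% city = 8.5% → £9.02
Craft lager (4-pack) £15.79: alcoholic beverages → 9.5% + 0% city = 9.5% → £1.50
Dining chair £139.92: furniture → 8.5% + 0% city = 8.5% → £11.89
Picture frame (8x10) £20.38: all other tangible goods → 5.5% + 0.75% city = 6.25% → £1.27
Hard cider (6-pack) £16.20: alcoholic beverages → 9.5% + 0% city = 9.5% → £1.54
Total tax = £1.36 + £11.97 + £54.72 + £1.64 + £9.02 + £1.50 + £11.89 + £1.27 + £1.54 = £94.91

£94.91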